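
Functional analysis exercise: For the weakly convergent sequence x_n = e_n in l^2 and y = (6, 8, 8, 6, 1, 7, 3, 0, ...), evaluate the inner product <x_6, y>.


x_6 = e_6 is the standard basis vector with 1 in position 6.
<x_6, y> = y_6 = 7
As n -> infinity, <x_n, y> -> 0, confirming weak convergence of (x_n) to 0.

7


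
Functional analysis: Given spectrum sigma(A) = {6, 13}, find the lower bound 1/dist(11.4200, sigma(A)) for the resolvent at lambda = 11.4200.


dist(11.4200, {6, 13}) = min(|11.4200 - 6|, |11.4200 - 13|)
= min(5.4200, 1.5800) = 1.5800
Resolvent bound = 1/1.5800 = 0.6329

0.6329


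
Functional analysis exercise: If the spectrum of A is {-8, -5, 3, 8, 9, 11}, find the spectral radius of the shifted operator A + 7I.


Spectrum of A + 7I = {-1, 2, 10, 15, 16, 18}
Spectral radius = max |lambda| over the shifted spectrum
= max(1, 2, 10, 15, 16, 18) = 18

18


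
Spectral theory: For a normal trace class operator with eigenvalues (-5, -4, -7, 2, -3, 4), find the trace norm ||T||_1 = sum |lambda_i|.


For a normal operator, singular values equal |eigenvalues|.
Trace norm = sum |lambda_i| = 5 + 4 + 7 + 2 + 3 + 4
= 25

25


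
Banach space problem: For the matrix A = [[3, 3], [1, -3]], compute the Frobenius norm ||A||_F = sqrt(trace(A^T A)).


||A||_F^2 = sum a_ij^2
= 3^2 + 3^2 + 1^2 + (-3)^2
= 9 + 9 + 1 + 9 = 28
||A||_F = sqrt(28) = 5.2915

5.2915


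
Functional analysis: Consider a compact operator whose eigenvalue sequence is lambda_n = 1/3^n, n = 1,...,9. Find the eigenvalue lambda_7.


The eigenvalue formula gives lambda_7 = 1/3^7
= 1/2187
= 4.5725e-04

4.5725e-04


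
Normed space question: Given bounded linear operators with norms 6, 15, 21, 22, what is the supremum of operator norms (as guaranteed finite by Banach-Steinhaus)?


By the Uniform Boundedness Principle, the supremum of norms is finite.
sup_k ||T_k|| = max(6, 15, 21, 22) = 22

22


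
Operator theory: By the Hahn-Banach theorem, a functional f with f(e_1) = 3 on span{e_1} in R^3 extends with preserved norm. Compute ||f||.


The norm of f is given by ||f|| = sup_{||x||=1} |f(x)|.
On span{e_1}, ||e_1|| = 1, so ||f|| = |f(e_1)| / ||e_1||
= |3| / 1 = 3.0000

3.0000


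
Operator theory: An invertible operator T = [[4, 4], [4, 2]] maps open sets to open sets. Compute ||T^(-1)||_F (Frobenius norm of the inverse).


det(T) = 4*2 - 4*4 = -8
T^(-1) = (1/-8) * [[2, -4], [-4, 4]] = [[-0.2500, 0.5000], [0.5000, -0.5000]]
||T^(-1)||_F^2 = (-0.2500)^2 + 0.5000^2 + 0.5000^2 + (-0.5000)^2 = 0.8125
||T^(-1)||_F = sqrt(0.8125) = 0.9014

0.9014


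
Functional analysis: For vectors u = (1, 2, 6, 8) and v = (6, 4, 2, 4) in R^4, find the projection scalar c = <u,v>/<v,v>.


Computing <u,v> = 1*6 + 2*4 + 6*2 + 8*4 = 58
Computing <v,v> = 6^2 + 4^2 + 2^2 + 4^2 = 72
Projection coefficient = 58/72 = 0.8056

0.8056


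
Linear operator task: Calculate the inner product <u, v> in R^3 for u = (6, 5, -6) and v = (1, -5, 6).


Computing the standard inner product <u, v> = sum u_i * v_i
= 6*1 + 5*-5 + -6*6
= 6 + -25 + -36
= -55

-55


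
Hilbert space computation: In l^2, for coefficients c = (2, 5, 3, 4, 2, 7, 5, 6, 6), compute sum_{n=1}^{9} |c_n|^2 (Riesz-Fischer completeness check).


sum |c_n|^2 = 2^2 + 5^2 + 3^2 + 4^2 + 2^2 + 7^2 + 5^2 + 6^2 + 6^2
= 4 + 25 + 9 + 16 + 4 + 49 + 25 + 36 + 36
= 204

204


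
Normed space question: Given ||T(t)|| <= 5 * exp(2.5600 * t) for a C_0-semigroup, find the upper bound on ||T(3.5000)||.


||T(3.5000)|| <= 5 * exp(2.5600 * 3.5000)
= 5 * exp(8.9600)
= 5 * 7785.3575
= 38926.7873

38926.7873


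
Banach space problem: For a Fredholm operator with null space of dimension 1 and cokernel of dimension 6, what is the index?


The Fredholm index is defined as ind(T) = dim(ker T) - dim(coker T)
= 1 - 6
= -5

-5


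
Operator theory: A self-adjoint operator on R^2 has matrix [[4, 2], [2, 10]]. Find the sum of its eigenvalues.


For a self-adjoint (symmetric) matrix, the eigenvalues are real.
The sum of eigenvalues equals the trace of the matrix.
trace = 4 + 10 = 14

14


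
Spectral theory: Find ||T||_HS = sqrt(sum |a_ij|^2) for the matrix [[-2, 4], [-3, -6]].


The Hilbert-Schmidt norm is sqrt(sum of squares of all entries).
Sum of squares = (-2)^2 + 4^2 + (-3)^2 + (-6)^2
= 4 + 16 + 9 + 36 = 65
||T||_HS = sqrt(65) = 8.0623

8.0623


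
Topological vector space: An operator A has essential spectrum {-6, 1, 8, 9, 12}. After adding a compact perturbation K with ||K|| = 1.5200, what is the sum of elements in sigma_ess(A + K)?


By Weyl's theorem, the essential spectrum is invariant under compact perturbations.
sigma_ess(A + K) = sigma_ess(A) = {-6, 1, 8, 9, 12}
Sum = -6 + 1 + 8 + 9 + 12 = 24

24


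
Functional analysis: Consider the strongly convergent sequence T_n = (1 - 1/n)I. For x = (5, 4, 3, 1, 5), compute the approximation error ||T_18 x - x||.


T_18 x - x = (1 - 1/18)x - x = -x/18
||x|| = sqrt(76) = 8.7178
||T_18 x - x|| = ||x||/18 = 8.7178/18 = 0.4843

0.4843


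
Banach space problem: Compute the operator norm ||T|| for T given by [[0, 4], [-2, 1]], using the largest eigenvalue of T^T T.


A^T A = [[4, -2], [-2, 17]]
trace(A^T A) = 21, det(A^T A) = 64
discriminant = 21^2 - 4*64 = 185
Largest eigenvalue of A^T A = (trace + sqrt(disc))/2 = 17.3007
||T|| = sqrt(17.3007) = 4.1594

4.1594


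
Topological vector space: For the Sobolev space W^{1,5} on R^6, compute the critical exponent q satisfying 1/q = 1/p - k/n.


Using the Sobolev embedding formula: 1/q = 1/p - k/n
1/q = 1/5 - 1/6 = 1/30
q = 1/(1/30) = 30

30.0000


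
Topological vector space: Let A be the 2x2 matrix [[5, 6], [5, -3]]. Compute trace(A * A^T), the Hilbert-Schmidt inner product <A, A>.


trace(A * A^T) = sum of squares of all entries
= 5^2 + 6^2 + 5^2 + (-3)^2
= 25 + 36 + 25 + 9
= 95

95


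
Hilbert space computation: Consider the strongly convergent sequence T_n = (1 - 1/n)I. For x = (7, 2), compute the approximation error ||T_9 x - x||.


T_9 x - x = (1 - 1/9)x - x = -x/9
||x|| = sqrt(53) = 7.2801
||T_9 x - x|| = ||x||/9 = 7.2801/9 = 0.8089

0.8089


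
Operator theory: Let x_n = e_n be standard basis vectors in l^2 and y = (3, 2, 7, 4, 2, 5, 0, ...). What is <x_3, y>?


x_3 = e_3 is the standard basis vector with 1 in position 3.
<x_3, y> = y_3 = 7
As n -> infinity, <x_n, y> -> 0, confirming weak convergence of (x_n) to 0.

7


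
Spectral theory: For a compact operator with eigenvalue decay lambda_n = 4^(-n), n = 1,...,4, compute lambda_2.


The eigenvalue formula gives lambda_2 = 1/4^2
= 1/16
= 0.0625

0.0625


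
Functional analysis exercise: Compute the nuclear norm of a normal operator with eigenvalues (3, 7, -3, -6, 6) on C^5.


For a normal operator, singular values equal |eigenvalues|.
Trace norm = sum |lambda_i| = 3 + 7 + 3 + 6 + 6
= 25

25


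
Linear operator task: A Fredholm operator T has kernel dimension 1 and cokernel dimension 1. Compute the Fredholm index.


The Fredholm index is defined as ind(T) = dim(ker T) - dim(coker T)
= 1 - 1
= 0

0


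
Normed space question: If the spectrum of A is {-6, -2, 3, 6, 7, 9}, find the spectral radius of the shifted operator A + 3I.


Spectrum of A + 3I = {-3, 1, 6, 9, 10, 12}
Spectral radius = max |lambda| over the shifted spectrum
= max(3, 1, 6, 9, 10, 12) = 12

12


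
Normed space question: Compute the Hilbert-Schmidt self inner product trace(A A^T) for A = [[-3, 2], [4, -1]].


trace(A * A^T) = sum of squares of all entries
= (-3)^2 + 2^2 + 4^2 + (-1)^2
= 9 + 4 + 16 + 1
= 30

30


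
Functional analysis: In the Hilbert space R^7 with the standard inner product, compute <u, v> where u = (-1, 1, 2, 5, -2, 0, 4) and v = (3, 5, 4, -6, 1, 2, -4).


Computing the standard inner product <u, v> = sum u_i * v_i
= -1*3 + 1*5 + 2*4 + 5*-6 + -2*1 + 0*2 + 4*-4
= -3 + 5 + 8 + -30 + -2 + 0 + -16
= -38

-38


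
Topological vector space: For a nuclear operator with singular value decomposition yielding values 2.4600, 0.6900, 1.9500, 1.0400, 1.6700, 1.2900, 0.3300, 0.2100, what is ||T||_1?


The nuclear norm is the sum of all singular values.
||T||_1 = 2.4600 + 0.6900 + 1.9500 + 1.0400 + 1.6700 + 1.2900 + 0.3300 + 0.2100
= 9.6400

9.6400


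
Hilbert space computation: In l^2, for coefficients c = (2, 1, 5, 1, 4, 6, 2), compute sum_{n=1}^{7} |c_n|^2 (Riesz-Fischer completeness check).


sum |c_n|^2 = 2^2 + 1^2 + 5^2 + 1^2 + 4^2 + 6^2 + 2^2
= 4 + 1 + 25 + 1 + 16 + 36 + 4
= 87

87


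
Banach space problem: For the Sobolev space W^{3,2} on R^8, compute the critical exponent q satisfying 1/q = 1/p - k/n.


Using the Sobolev embedding formula: 1/q = 1/p - k/n
1/q = 1/2 - 3/8 = 1/8
q = 1/(1/8) = 8

8.0000


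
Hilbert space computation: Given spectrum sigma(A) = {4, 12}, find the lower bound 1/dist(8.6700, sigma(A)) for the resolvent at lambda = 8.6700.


dist(8.6700, {4, 12}) = min(|8.6700 - 4|, |8.6700 - 12|)
= min(4.6700, 3.3300) = 3.3300
Resolvent bound = 1/3.3300 = 0.3003

0.3003


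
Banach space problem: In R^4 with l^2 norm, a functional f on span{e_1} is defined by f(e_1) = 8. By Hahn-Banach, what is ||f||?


The norm of f is given by ||f|| = sup_{||x||=1} |f(x)|.
On span{e_1}, ||e_1|| = 1, so ||f|| = |f(e_1)| / ||e_1||
= |8| / 1 = 8.0000

8.0000


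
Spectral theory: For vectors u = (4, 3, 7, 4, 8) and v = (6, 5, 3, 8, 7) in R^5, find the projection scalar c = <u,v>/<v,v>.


Computing <u,v> = 4*6 + 3*5 + 7*3 + 4*8 + 8*7 = 148
Computing <v,v> = 6^2 + 5^2 + 3^2 + 8^2 + 7^2 = 183
Projection coefficient = 148/183 = 0.8087

0.8087


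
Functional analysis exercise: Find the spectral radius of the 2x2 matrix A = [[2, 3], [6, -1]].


For a 2x2 matrix, eigenvalues satisfy lambda^2 - (trace)*lambda + det = 0
trace = 2 + -1 = 1
det = 2*-1 - 3*6 = -20
discriminant = 1^2 - 4*(-20) = 81
spectral radius = max |eigenvalue| = 5.0000

5.0000


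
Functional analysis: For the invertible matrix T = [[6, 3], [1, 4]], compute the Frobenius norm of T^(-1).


det(T) = 6*4 - 3*1 = 21
T^(-1) = (1/21) * [[4, -3], [-1, 6]] = [[0.1905, -0.1429], [-0.0476, 0.2857]]
||T^(-1)||_F^2 = 0.1905^2 + (-0.1429)^2 + (-0.0476)^2 + 0.2857^2 = 0.1406
||T^(-1)||_F = sqrt(0.1406) = 0.3750

0.3750


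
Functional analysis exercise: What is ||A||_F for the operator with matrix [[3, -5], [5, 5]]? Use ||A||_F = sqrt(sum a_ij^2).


||A||_F^2 = sum a_ij^2
= 3^2 + (-5)^2 + 5^2 + 5^2
= 9 + 25 + 25 + 25 = 84
||A||_F = sqrt(84) = 9.1652

9.1652


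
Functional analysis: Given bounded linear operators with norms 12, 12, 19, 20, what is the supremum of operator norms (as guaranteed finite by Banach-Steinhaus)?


By the Uniform Boundedness Principle, the supremum of norms is finite.
sup_k ||T_k|| = max(12, 12, 19, 20) = 20

20


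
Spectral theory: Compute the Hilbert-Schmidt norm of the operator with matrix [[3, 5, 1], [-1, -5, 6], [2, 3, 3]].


The Hilbert-Schmidt norm is sqrt(sum of squares of all entries).
Sum of squares = 3^2 + 5^2 + 1^2 + (-1)^2 + (-5)^2 + 6^2 + 2^2 + 3^2 + 3^2
= 9 + 25 + 1 + 1 + 25 + 36 + 4 + 9 + 9 = 119
||T||_HS = sqrt(119) = 10.9087

10.9087


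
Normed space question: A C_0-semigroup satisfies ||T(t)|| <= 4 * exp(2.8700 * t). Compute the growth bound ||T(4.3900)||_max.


||T(4.3900)|| <= 4 * exp(2.8700 * 4.3900)
= 4 * exp(12.5993)
= 4 * 296351.0469
= 1.1854e+06

1.1854e+06


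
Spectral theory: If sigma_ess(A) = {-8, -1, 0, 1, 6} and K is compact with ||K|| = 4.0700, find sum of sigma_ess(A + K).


By Weyl's theorem, the essential spectrum is invariant under compact perturbations.
sigma_ess(A + K) = sigma_ess(A) = {-8, -1, 0, 1, 6}
Sum = -8 + -1 + 0 + 1 + 6 = -2

-2


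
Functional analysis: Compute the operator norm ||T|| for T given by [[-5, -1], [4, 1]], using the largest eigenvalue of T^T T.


A^T A = [[41, 9], [9, 2]]
trace(A^T A) = 43, det(A^T A) = 1
discriminant = 43^2 - 4*1 = 1845
Largest eigenvalue of A^T A = (trace + sqrt(disc))/2 = 42.9767
||T|| = sqrt(42.9767) = 6.5557

6.5557


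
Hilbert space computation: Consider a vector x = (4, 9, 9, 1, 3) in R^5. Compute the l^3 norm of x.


The l^3 norm = (sum |x_i|^3)^(1/3)
Sum of 3th powers = 64 + 729 + 729 + 1 + 27 = 1550
||x||_3 = (1550)^(1/3) = 11.5729

11.5729


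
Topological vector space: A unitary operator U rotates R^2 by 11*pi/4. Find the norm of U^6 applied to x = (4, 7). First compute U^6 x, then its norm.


U is a rotation by theta = 11*pi/4
U^6 = rotation by 6*theta = 66*pi/4 = 2*pi/4 (mod 2*pi)
cos(2*pi/4) = 0.0000, sin(2*pi/4) = 1.0000
U^6 x = (0.0000 * 4 - 1.0000 * 7, 1.0000 * 4 + 0.0000 * 7)
= (-7.0000, 4.0000)
||U^6 x|| = sqrt((-7.0000)^2 + 4.0000^2) = sqrt(65.0000) = 8.0623

8.0623


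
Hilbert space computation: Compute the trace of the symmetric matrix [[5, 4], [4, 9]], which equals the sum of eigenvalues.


For a self-adjoint (symmetric) matrix, the eigenvalues are real.
The sum of eigenvalues equals the trace of the matrix.
trace = 5 + 9 = 14

14


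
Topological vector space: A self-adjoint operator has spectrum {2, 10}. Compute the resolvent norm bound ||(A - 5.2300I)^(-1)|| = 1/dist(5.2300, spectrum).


dist(5.2300, {2, 10}) = min(|5.2300 - 2|, |5.2300 - 10|)
= min(3.2300, 4.7700) = 3.2300
Resolvent bound = 1/3.2300 = 0.3096

0.3096


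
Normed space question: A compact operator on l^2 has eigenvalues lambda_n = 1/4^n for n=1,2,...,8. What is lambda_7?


The eigenvalue formula gives lambda_7 = 1/4^7
= 1/16384
= 6.1035e-05

6.1035e-05


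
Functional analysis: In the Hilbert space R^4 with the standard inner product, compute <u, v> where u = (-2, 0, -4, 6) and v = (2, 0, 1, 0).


Computing the standard inner product <u, v> = sum u_i * v_i
= -2*2 + 0*0 + -4*1 + 6*0
= -4 + 0 + -4 + 0
= -8

-8


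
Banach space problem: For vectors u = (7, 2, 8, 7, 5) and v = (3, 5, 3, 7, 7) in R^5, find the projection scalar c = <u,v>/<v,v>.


Computing <u,v> = 7*3 + 2*5 + 8*3 + 7*7 + 5*7 = 139
Computing <v,v> = 3^2 + 5^2 + 3^2 + 7^2 + 7^2 = 141
Projection coefficient = 139/141 = 0.9858

0.9858


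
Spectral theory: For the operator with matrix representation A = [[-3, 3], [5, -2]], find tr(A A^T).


trace(A * A^T) = sum of squares of all entries
= (-3)^2 + 3^2 + 5^2 + (-2)^2
= 9 + 9 + 25 + 4
= 47

47


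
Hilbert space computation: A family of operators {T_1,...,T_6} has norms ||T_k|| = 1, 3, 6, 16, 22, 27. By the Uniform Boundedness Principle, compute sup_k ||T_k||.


By the Uniform Boundedness Principle, the supremum of norms is finite.
sup_k ||T_k|| = max(1, 3, 6, 16, 22, 27) = 27

27


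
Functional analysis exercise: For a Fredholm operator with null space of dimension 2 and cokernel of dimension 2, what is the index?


The Fredholm index is defined as ind(T) = dim(ker T) - dim(coker T)
= 2 - 2
= 0

0


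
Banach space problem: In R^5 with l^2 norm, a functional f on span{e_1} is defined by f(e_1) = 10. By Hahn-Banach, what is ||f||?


The norm of f is given by ||f|| = sup_{||x||=1} |f(x)|.
On span{e_1}, ||e_1|| = 1, so ||f|| = |f(e_1)| / ||e_1||
= |10| / 1 = 10.0000

10.0000


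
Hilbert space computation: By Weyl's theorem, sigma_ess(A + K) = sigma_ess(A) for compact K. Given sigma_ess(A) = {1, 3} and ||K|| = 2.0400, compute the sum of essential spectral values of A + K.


By Weyl's theorem, the essential spectrum is invariant under compact perturbations.
sigma_ess(A + K) = sigma_ess(A) = {1, 3}
Sum = 1 + 3 = 4

4


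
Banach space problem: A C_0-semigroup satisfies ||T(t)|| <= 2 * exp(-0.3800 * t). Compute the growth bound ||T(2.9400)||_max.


||T(2.9400)|| <= 2 * exp(-0.3800 * 2.9400)
= 2 * exp(-1.1172)
= 2 * 0.3272
= 0.6544

0.6544


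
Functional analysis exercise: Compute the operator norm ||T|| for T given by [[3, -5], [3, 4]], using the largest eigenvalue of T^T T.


A^T A = [[18, -3], [-3, 41]]
trace(A^T A) = 59, det(A^T A) = 729
discriminant = 59^2 - 4*729 = 565
Largest eigenvalue of A^T A = (trace + sqrt(disc))/2 = 41.3849
||T|| = sqrt(41.3849) = 6.4331

6.4331


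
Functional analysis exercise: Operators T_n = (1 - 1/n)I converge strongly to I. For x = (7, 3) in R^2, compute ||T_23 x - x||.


T_23 x - x = (1 - 1/23)x - x = -x/23
||x|| = sqrt(58) = 7.6158
||T_23 x - x|| = ||x||/23 = 7.6158/23 = 0.3311

0.3311


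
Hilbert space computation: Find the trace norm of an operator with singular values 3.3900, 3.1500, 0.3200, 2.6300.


The nuclear norm is the sum of all singular values.
||T||_1 = 3.3900 + 3.1500 + 0.3200 + 2.6300
= 9.4900

9.4900


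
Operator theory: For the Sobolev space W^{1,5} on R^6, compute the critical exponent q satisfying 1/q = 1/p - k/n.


Using the Sobolev embedding formula: 1/q = 1/p - k/n
1/q = 1/5 - 1/6 = 1/30
q = 1/(1/30) = 30

30.0000


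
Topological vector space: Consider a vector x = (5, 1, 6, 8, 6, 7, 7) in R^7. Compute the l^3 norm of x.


The l^3 norm = (sum |x_i|^3)^(1/3)
Sum of 3th powers = 125 + 1 + 216 + 512 + 216 + 343 + 343 = 1756
||x||_3 = (1756)^(1/3) = 12.0645

12.0645


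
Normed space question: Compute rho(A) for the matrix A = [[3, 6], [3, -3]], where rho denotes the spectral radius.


For a 2x2 matrix, eigenvalues satisfy lambda^2 - (trace)*lambda + det = 0
trace = 3 + -3 = 0
det = 3*-3 - 6*3 = -27
discriminant = 0^2 - 4*(-27) = 108
spectral radius = max |eigenvalue| = 5.1962

5.1962


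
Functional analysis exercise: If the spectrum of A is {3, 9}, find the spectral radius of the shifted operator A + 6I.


Spectrum of A + 6I = {9, 15}
Spectral radius = max |lambda| over the shifted spectrum
= max(9, 15) = 15

15


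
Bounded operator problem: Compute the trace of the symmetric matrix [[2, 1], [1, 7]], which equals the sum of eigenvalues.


For a self-adjoint (symmetric) matrix, the eigenvalues are real.
The sum of eigenvalues equals the trace of the matrix.
trace = 2 + 7 = 9

9


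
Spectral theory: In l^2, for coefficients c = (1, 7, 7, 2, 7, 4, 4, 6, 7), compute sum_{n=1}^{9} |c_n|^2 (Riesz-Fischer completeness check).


sum |c_n|^2 = 1^2 + 7^2 + 7^2 + 2^2 + 7^2 + 4^2 + 4^2 + 6^2 + 7^2
= 1 + 49 + 49 + 4 + 49 + 16 + 16 + 36 + 49
= 269

269


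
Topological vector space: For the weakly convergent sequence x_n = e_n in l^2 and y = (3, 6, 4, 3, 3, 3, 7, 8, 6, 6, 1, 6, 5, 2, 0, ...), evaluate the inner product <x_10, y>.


x_10 = e_10 is the standard basis vector with 1 in position 10.
<x_10, y> = y_10 = 6
As n -> infinity, <x_n, y> -> 0, confirming weak convergence of (x_n) to 0.

6


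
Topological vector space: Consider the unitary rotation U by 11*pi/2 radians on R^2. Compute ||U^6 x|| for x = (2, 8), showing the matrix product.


U is a rotation by theta = 11*pi/2
U^6 = rotation by 6*theta = 66*pi/2 = 2*pi/2 (mod 2*pi)
cos(2*pi/2) = -1.0000, sin(2*pi/2) = 0.0000
U^6 x = (-1.0000 * 2 - 0.0000 * 8, 0.0000 * 2 + -1.0000 * 8)
= (-2.0000, -8.0000)
||U^6 x|| = sqrt((-2.0000)^2 + (-8.0000)^2) = sqrt(68.0000) = 8.2462

8.2462


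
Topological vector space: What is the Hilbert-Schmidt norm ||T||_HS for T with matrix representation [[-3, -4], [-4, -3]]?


The Hilbert-Schmidt norm is sqrt(sum of squares of all entries).
Sum of squares = (-3)^2 + (-4)^2 + (-4)^2 + (-3)^2
= 9 + 16 + 16 + 9 = 50
||T||_HS = sqrt(50) = 7.0711

7.0711


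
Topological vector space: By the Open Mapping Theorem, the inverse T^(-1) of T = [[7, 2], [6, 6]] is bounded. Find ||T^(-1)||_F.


det(T) = 7*6 - 2*6 = 30
T^(-1) = (1/30) * [[6, -2], [-6, 7]] = [[0.2000, -0.0667], [-0.2000, 0.2333]]
||T^(-1)||_F^2 = 0.2000^2 + (-0.0667)^2 + (-0.2000)^2 + 0.2333^2 = 0.1389
||T^(-1)||_F = sqrt(0.1389) = 0.3727

0.3727


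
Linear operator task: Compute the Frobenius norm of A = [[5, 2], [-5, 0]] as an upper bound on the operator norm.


||A||_F^2 = sum a_ij^2
= 5^2 + 2^2 + (-5)^2 + 0^2
= 25 + 4 + 25 + 0 = 54
||A||_F = sqrt(54) = 7.3485

7.3485


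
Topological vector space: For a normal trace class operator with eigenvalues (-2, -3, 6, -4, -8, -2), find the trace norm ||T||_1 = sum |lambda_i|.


For a normal operator, singular values equal |eigenvalues|.
Trace norm = sum |lambda_i| = 2 + 3 + 6 + 4 + 8 + 2
= 25

25


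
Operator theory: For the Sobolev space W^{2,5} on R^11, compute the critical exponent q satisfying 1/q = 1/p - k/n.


Using the Sobolev embedding formula: 1/q = 1/p - k/n
1/q = 1/5 - 2/11 = 1/55
q = 1/(1/55) = 55

55.0000


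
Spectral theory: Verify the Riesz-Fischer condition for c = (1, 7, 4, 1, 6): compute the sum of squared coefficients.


sum |c_n|^2 = 1^2 + 7^2 + 4^2 + 1^2 + 6^2
= 1 + 49 + 16 + 1 + 36
= 103

103


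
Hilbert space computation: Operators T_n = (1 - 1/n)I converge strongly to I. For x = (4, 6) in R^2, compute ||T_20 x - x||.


T_20 x - x = (1 - 1/20)x - x = -x/20
||x|| = sqrt(52) = 7.2111
||T_20 x - x|| = ||x||/20 = 7.2111/20 = 0.3606

0.3606


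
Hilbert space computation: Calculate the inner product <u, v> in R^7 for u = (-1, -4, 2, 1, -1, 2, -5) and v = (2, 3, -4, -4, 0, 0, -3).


Computing the standard inner product <u, v> = sum u_i * v_i
= -1*2 + -4*3 + 2*-4 + 1*-4 + -1*0 + 2*0 + -5*-3
= -2 + -12 + -8 + -4 + 0 + 0 + 15
= -11

-11


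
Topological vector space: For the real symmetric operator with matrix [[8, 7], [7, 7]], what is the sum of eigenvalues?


For a self-adjoint (symmetric) matrix, the eigenvalues are real.
The sum of eigenvalues equals the trace of the matrix.
trace = 8 + 7 = 15

15


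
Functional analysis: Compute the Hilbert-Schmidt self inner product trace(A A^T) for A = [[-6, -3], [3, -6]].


trace(A * A^T) = sum of squares of all entries
= (-6)^2 + (-3)^2 + 3^2 + (-6)^2
= 36 + 9 + 9 + 36
= 90

90


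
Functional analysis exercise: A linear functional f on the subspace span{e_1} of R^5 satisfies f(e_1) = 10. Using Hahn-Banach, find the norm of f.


The norm of f is given by ||f|| = sup_{||x||=1} |f(x)|.
On span{e_1}, ||e_1|| = 1, so ||f|| = |f(e_1)| / ||e_1||
= |10| / 1 = 10.0000

10.0000


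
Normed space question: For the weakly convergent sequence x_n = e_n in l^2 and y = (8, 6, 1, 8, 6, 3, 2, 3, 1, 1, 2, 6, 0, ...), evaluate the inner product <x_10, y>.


x_10 = e_10 is the standard basis vector with 1 in position 10.
<x_10, y> = y_10 = 1
As n -> infinity, <x_n, y> -> 0, confirming weak convergence of (x_n) to 0.

1


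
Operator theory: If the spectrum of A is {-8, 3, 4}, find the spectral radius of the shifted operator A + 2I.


Spectrum of A + 2I = {-6, 5, 6}
Spectral radius = max |lambda| over the shifted spectrum
= max(6, 5, 6) = 6

6


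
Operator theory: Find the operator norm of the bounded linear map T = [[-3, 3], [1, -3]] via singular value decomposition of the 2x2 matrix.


A^T A = [[10, -12], [-12, 18]]
trace(A^T A) = 28, det(A^T A) = 36
discriminant = 28^2 - 4*36 = 640
Largest eigenvalue of A^T A = (trace + sqrt(disc))/2 = 26.6491
||T|| = sqrt(26.6491) = 5.1623

5.1623


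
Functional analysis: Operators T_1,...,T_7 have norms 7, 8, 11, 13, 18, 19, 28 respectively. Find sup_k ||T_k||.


By the Uniform Boundedness Principle, the supremum of norms is finite.
sup_k ||T_k|| = max(7, 8, 11, 13, 18, 19, 28) = 28

28


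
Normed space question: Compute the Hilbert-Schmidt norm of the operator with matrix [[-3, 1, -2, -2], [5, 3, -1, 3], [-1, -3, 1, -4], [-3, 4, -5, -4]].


The Hilbert-Schmidt norm is sqrt(sum of squares of all entries).
Sum of squares = (-3)^2 + 1^2 + (-2)^2 + (-2)^2 + 5^2 + 3^2 + (-1)^2 + 3^2 + (-1)^2 + (-3)^2 + 1^2 + (-4)^2 + (-3)^2 + 4^2 + (-5)^2 + (-4)^2
= 9 + 1 + 4 + 4 + 25 + 9 + 1 + 9 + 1 + 9 + 1 + 16 + 9 + 16 + 25 + 16 = 155
||T||_HS = sqrt(155) = 12.4499

12.4499


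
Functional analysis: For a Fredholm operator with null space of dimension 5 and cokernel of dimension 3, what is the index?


The Fredholm index is defined as ind(T) = dim(ker T) - dim(coker T)
= 5 - 3
= 2

2


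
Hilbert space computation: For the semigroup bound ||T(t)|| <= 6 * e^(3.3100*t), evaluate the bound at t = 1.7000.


||T(1.7000)|| <= 6 * exp(3.3100 * 1.7000)
= 6 * exp(5.6270)
= 6 * 277.8274
= 1666.9643

1666.9643


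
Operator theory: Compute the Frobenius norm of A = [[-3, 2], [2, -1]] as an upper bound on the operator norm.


||A||_F^2 = sum a_ij^2
= (-3)^2 + 2^2 + 2^2 + (-1)^2
= 9 + 4 + 4 + 1 = 18
||A||_F = sqrt(18) = 4.2426

4.2426


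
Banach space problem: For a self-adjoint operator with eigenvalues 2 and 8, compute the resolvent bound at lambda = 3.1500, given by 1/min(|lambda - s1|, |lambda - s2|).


dist(3.1500, {2, 8}) = min(|3.1500 - 2|, |3.1500 - 8|)
= min(1.1500, 4.8500) = 1.1500
Resolvent bound = 1/1.1500 = 0.8696

0.8696


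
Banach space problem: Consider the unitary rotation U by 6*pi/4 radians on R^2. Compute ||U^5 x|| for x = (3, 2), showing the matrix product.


U is a rotation by theta = 6*pi/4
U^5 = rotation by 5*theta = 30*pi/4 = 6*pi/4 (mod 2*pi)
cos(6*pi/4) = 0.0000, sin(6*pi/4) = -1.0000
U^5 x = (0.0000 * 3 - -1.0000 * 2, -1.0000 * 3 + 0.0000 * 2)
= (2.0000, -3.0000)
||U^5 x|| = sqrt(2.0000^2 + (-3.0000)^2) = sqrt(13.0000) = 3.6056

3.6056


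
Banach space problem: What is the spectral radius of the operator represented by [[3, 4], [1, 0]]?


For a 2x2 matrix, eigenvalues satisfy lambda^2 - (trace)*lambda + det = 0
trace = 3 + 0 = 3
det = 3*0 - 4*1 = -4
discriminant = 3^2 - 4*(-4) = 25
spectral radius = max |eigenvalue| = 4.0000

4.0000


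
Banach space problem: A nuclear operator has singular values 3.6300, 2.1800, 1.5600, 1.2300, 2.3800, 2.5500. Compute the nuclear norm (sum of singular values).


The nuclear norm is the sum of all singular values.
||T||_1 = 3.6300 + 2.1800 + 1.5600 + 1.2300 + 2.3800 + 2.5500
= 13.5300

13.5300


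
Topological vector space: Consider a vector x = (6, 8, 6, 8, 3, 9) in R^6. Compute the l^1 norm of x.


The l^1 norm equals the sum of absolute values of all components.
||x||_1 = 6 + 8 + 6 + 8 + 3 + 9
= 40

40.0000


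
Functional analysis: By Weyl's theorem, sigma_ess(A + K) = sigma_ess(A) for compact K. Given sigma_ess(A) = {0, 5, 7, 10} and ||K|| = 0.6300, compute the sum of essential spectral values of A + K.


By Weyl's theorem, the essential spectrum is invariant under compact perturbations.
sigma_ess(A + K) = sigma_ess(A) = {0, 5, 7, 10}
Sum = 0 + 5 + 7 + 10 = 22

22


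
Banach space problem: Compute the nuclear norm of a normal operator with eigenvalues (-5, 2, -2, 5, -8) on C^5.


For a normal operator, singular values equal |eigenvalues|.
Trace norm = sum |lambda_i| = 5 + 2 + 2 + 5 + 8
= 22

22


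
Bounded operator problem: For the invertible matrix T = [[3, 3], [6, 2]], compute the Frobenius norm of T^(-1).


det(T) = 3*2 - 3*6 = -12
T^(-1) = (1/-12) * [[2, -3], [-6, 3]] = [[-0.1667, 0.2500], [0.5000, -0.2500]]
||T^(-1)||_F^2 = (-0.1667)^2 + 0.2500^2 + 0.5000^2 + (-0.2500)^2 = 0.4028
||T^(-1)||_F = sqrt(0.4028) = 0.6346

0.6346


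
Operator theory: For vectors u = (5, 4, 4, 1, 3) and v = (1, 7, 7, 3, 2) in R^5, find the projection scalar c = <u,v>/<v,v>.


Computing <u,v> = 5*1 + 4*7 + 4*7 + 1*3 + 3*2 = 70
Computing <v,v> = 1^2 + 7^2 + 7^2 + 3^2 + 2^2 = 112
Projection coefficient = 70/112 = 0.6250

0.6250


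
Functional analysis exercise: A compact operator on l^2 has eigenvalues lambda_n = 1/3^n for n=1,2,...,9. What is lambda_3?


The eigenvalue formula gives lambda_3 = 1/3^3
= 1/27
= 0.0370

0.0370


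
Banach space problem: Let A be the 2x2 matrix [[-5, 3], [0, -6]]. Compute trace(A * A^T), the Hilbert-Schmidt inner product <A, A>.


trace(A * A^T) = sum of squares of all entries
= (-5)^2 + 3^2 + 0^2 + (-6)^2
= 25 + 9 + 0 + 36
= 70

70


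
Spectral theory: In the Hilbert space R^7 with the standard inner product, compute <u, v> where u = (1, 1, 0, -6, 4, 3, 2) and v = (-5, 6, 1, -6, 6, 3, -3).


Computing the standard inner product <u, v> = sum u_i * v_i
= 1*-5 + 1*6 + 0*1 + -6*-6 + 4*6 + 3*3 + 2*-3
= -5 + 6 + 0 + 36 + 24 + 9 + -6
= 64

64


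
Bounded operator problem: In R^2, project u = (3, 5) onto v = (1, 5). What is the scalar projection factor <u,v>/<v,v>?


Computing <u,v> = 3*1 + 5*5 = 28
Computing <v,v> = 1^2 + 5^2 = 26
Projection coefficient = 28/26 = 1.0769

1.0769


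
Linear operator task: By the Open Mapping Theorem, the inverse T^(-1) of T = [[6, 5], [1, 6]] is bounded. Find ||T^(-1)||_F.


det(T) = 6*6 - 5*1 = 31
T^(-1) = (1/31) * [[6, -5], [-1, 6]] = [[0.1935, -0.1613], [-0.0323, 0.1935]]
||T^(-1)||_F^2 = 0.1935^2 + (-0.1613)^2 + (-0.0323)^2 + 0.1935^2 = 0.1020
||T^(-1)||_F = sqrt(0.1020) = 0.3193

0.3193


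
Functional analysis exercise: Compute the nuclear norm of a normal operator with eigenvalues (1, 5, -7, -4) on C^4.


For a normal operator, singular values equal |eigenvalues|.
Trace norm = sum |lambda_i| = 1 + 5 + 7 + 4
= 17

17


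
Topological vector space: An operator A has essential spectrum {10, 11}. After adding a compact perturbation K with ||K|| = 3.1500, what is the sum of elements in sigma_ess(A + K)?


By Weyl's theorem, the essential spectrum is invariant under compact perturbations.
sigma_ess(A + K) = sigma_ess(A) = {10, 11}
Sum = 10 + 11 = 21

21


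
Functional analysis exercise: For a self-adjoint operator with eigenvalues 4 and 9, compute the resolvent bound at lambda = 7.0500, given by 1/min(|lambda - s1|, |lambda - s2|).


dist(7.0500, {4, 9}) = min(|7.0500 - 4|, |7.0500 - 9|)
= min(3.0500, 1.9500) = 1.9500
Resolvent bound = 1/1.9500 = 0.5128

0.5128


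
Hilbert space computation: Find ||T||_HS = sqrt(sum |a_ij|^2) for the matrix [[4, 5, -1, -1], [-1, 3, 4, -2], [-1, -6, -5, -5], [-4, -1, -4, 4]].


The Hilbert-Schmidt norm is sqrt(sum of squares of all entries).
Sum of squares = 4^2 + 5^2 + (-1)^2 + (-1)^2 + (-1)^2 + 3^2 + 4^2 + (-2)^2 + (-1)^2 + (-6)^2 + (-5)^2 + (-5)^2 + (-4)^2 + (-1)^2 + (-4)^2 + 4^2
= 16 + 25 + 1 + 1 + 1 + 9 + 16 + 4 + 1 + 36 + 25 + 25 + 16 + 1 + 16 + 16 = 209
||T||_HS = sqrt(209) = 14.4568

14.4568


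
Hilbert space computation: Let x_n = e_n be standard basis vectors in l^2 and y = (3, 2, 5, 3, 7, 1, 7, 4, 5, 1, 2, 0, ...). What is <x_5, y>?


x_5 = e_5 is the standard basis vector with 1 in position 5.
<x_5, y> = y_5 = 7
As n -> infinity, <x_n, y> -> 0, confirming weak convergence of (x_n) to 0.

7


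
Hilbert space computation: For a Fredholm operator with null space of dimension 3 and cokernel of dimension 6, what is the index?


The Fredholm index is defined as ind(T) = dim(ker T) - dim(coker T)
= 3 - 6
= -3

-3


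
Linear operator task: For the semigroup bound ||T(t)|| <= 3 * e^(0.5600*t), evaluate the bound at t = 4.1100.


||T(4.1100)|| <= 3 * exp(0.5600 * 4.1100)
= 3 * exp(2.3016)
= 3 * 9.9902
= 29.9705

29.9705


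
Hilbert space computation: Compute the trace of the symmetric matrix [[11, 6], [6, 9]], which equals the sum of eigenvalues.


For a self-adjoint (symmetric) matrix, the eigenvalues are real.
The sum of eigenvalues equals the trace of the matrix.
trace = 11 + 9 = 20

20


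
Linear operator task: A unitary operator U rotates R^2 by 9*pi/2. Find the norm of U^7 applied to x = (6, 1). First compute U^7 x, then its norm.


U is a rotation by theta = 9*pi/2
U^7 = rotation by 7*theta = 63*pi/2 = 3*pi/2 (mod 2*pi)
cos(3*pi/2) = 0.0000, sin(3*pi/2) = -1.0000
U^7 x = (0.0000 * 6 - -1.0000 * 1, -1.0000 * 6 + 0.0000 * 1)
= (1.0000, -6.0000)
||U^7 x|| = sqrt(1.0000^2 + (-6.0000)^2) = sqrt(37.0000) = 6.0828

6.0828


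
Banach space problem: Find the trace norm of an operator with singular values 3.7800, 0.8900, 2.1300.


The nuclear norm is the sum of all singular values.
||T||_1 = 3.7800 + 0.8900 + 2.1300
= 6.8000

6.8000


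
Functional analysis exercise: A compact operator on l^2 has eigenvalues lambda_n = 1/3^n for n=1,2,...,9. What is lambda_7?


The eigenvalue formula gives lambda_7 = 1/3^7
= 1/2187
= 4.5725e-04

4.5725e-04


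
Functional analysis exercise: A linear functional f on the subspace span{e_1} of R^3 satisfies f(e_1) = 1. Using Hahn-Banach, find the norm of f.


The norm of f is given by ||f|| = sup_{||x||=1} |f(x)|.
On span{e_1}, ||e_1|| = 1, so ||f|| = |f(e_1)| / ||e_1||
= |1| / 1 = 1.0000

1.0000


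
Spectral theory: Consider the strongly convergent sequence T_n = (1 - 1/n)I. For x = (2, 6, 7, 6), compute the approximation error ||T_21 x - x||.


T_21 x - x = (1 - 1/21)x - x = -x/21
||x|| = sqrt(125) = 11.1803
||T_21 x - x|| = ||x||/21 = 11.1803/21 = 0.5324

0.5324


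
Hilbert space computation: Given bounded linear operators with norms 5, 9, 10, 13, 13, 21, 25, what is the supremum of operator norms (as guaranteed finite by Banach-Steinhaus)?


By the Uniform Boundedness Principle, the supremum of norms is finite.
sup_k ||T_k|| = max(5, 9, 10, 13, 13, 21, 25) = 25

25


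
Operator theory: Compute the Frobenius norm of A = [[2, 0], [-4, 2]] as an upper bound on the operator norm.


||A||_F^2 = sum a_ij^2
= 2^2 + 0^2 + (-4)^2 + 2^2
= 4 + 0 + 16 + 4 = 24
||A||_F = sqrt(24) = 4.8990

4.8990


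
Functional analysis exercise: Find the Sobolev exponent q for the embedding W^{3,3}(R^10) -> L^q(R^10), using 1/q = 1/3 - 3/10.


Using the Sobolev embedding formula: 1/q = 1/p - k/n
1/q = 1/3 - 3/10 = 1/30
q = 1/(1/30) = 30

30.0000


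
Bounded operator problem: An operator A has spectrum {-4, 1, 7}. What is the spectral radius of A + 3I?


Spectrum of A + 3I = {-1, 4, 10}
Spectral radius = max |lambda| over the shifted spectrum
= max(1, 4, 10) = 10

10


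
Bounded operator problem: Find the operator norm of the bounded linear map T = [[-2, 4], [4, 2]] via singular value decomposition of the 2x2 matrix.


A^T A = [[20, 0], [0, 20]]
trace(A^T A) = 40, det(A^T A) = 400
discriminant = 40^2 - 4*400 = 0
Largest eigenvalue of A^T A = (trace + sqrt(disc))/2 = 20.0000
||T|| = sqrt(20.0000) = 4.4721

4.4721


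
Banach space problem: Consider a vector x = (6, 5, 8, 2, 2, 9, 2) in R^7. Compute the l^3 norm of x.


The l^3 norm = (sum |x_i|^3)^(1/3)
Sum of 3th powers = 216 + 125 + 512 + 8 + 8 + 729 + 8 = 1606
||x||_3 = (1606)^(1/3) = 11.7107

11.7107


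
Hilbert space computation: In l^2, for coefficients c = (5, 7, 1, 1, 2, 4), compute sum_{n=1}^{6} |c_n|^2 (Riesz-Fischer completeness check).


sum |c_n|^2 = 5^2 + 7^2 + 1^2 + 1^2 + 2^2 + 4^2
= 25 + 49 + 1 + 1 + 4 + 16
= 96

96


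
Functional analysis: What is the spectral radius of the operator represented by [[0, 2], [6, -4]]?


For a 2x2 matrix, eigenvalues satisfy lambda^2 - (trace)*lambda + det = 0
trace = 0 + -4 = -4
det = 0*-4 - 2*6 = -12
discriminant = (-4)^2 - 4*(-12) = 64
spectral radius = max |eigenvalue| = 6.0000

6.0000


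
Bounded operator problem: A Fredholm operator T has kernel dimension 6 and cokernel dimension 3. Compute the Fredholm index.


The Fredholm index is defined as ind(T) = dim(ker T) - dim(coker T)
= 6 - 3
= 3

3


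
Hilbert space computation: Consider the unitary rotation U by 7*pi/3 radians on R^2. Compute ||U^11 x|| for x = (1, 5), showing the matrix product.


U is a rotation by theta = 7*pi/3
U^11 = rotation by 11*theta = 77*pi/3 = 5*pi/3 (mod 2*pi)
cos(5*pi/3) = 0.5000, sin(5*pi/3) = -0.8660
U^11 x = (0.5000 * 1 - -0.8660 * 5, -0.8660 * 1 + 0.5000 * 5)
= (4.8301, 1.6340)
||U^11 x|| = sqrt(4.8301^2 + 1.6340^2) = sqrt(26.0000) = 5.0990

5.0990


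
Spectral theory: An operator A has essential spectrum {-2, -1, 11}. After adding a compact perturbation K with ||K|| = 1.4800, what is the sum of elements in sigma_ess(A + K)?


By Weyl's theorem, the essential spectrum is invariant under compact perturbations.
sigma_ess(A + K) = sigma_ess(A) = {-2, -1, 11}
Sum = -2 + -1 + 11 = 8

8


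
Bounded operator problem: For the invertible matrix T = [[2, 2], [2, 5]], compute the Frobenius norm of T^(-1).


det(T) = 2*5 - 2*2 = 6
T^(-1) = (1/6) * [[5, -2], [-2, 2]] = [[0.8333, -0.3333], [-0.3333, 0.3333]]
||T^(-1)||_F^2 = 0.8333^2 + (-0.3333)^2 + (-0.3333)^2 + 0.3333^2 = 1.0278
||T^(-1)||_F = sqrt(1.0278) = 1.0138

1.0138


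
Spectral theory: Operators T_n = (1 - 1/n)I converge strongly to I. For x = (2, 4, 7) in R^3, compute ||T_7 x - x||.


T_7 x - x = (1 - 1/7)x - x = -x/7
||x|| = sqrt(69) = 8.3066
||T_7 x - x|| = ||x||/7 = 8.3066/7 = 1.1867

1.1867


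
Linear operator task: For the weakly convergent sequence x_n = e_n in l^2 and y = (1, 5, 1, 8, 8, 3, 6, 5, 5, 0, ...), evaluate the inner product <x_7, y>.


x_7 = e_7 is the standard basis vector with 1 in position 7.
<x_7, y> = y_7 = 6
As n -> infinity, <x_n, y> -> 0, confirming weak convergence of (x_n) to 0.

6


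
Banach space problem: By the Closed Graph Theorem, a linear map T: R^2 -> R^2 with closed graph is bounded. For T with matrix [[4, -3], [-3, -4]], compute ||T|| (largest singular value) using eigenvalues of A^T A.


A^T A = [[25, 0], [0, 25]]
trace(A^T A) = 50, det(A^T A) = 625
discriminant = 50^2 - 4*625 = 0
Largest eigenvalue of A^T A = (trace + sqrt(disc))/2 = 25.0000
||T|| = sqrt(25.0000) = 5.0000

5.0000


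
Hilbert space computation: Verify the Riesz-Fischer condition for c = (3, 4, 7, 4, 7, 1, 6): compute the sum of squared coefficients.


sum |c_n|^2 = 3^2 + 4^2 + 7^2 + 4^2 + 7^2 + 1^2 + 6^2
= 9 + 16 + 49 + 16 + 49 + 1 + 36
= 176

176


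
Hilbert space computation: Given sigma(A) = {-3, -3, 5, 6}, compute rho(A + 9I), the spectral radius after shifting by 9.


Spectrum of A + 9I = {6, 6, 14, 15}
Spectral radius = max |lambda| over the shifted spectrum
= max(6, 6, 14, 15) = 15

15


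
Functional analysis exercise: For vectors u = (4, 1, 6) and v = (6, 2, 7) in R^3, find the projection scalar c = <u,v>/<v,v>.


Computing <u,v> = 4*6 + 1*2 + 6*7 = 68
Computing <v,v> = 6^2 + 2^2 + 7^2 = 89
Projection coefficient = 68/89 = 0.7640

0.7640


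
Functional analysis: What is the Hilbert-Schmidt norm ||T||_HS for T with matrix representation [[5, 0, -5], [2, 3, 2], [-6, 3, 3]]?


The Hilbert-Schmidt norm is sqrt(sum of squares of all entries).
Sum of squares = 5^2 + 0^2 + (-5)^2 + 2^2 + 3^2 + 2^2 + (-6)^2 + 3^2 + 3^2
= 25 + 0 + 25 + 4 + 9 + 4 + 36 + 9 + 9 = 121
||T||_HS = sqrt(121) = 11.0000

11.0000


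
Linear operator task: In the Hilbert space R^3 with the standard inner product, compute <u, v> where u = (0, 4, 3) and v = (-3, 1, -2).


Computing the standard inner product <u, v> = sum u_i * v_i
= 0*-3 + 4*1 + 3*-2
= 0 + 4 + -6
= -2

-2


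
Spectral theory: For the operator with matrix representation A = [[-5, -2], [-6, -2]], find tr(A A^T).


trace(A * A^T) = sum of squares of all entries
= (-5)^2 + (-2)^2 + (-6)^2 + (-2)^2
= 25 + 4 + 36 + 4
= 69

69


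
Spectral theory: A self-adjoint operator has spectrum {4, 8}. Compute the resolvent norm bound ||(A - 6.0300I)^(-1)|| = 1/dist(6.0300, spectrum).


dist(6.0300, {4, 8}) = min(|6.0300 - 4|, |6.0300 - 8|)
= min(2.0300, 1.9700) = 1.9700
Resolvent bound = 1/1.9700 = 0.5076

0.5076


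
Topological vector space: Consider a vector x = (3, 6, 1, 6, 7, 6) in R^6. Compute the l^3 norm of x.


The l^3 norm = (sum |x_i|^3)^(1/3)
Sum of 3th powers = 27 + 216 + 1 + 216 + 343 + 216 = 1019
||x||_3 = (1019)^(1/3) = 10.0629

10.0629


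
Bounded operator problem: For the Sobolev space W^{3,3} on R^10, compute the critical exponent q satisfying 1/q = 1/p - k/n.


Using the Sobolev embedding formula: 1/q = 1/p - k/n
1/q = 1/3 - 3/10 = 1/30
q = 1/(1/30) = 30

30.0000


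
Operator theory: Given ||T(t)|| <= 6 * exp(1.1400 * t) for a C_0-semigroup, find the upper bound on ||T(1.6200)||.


||T(1.6200)|| <= 6 * exp(1.1400 * 1.6200)
= 6 * exp(1.8468)
= 6 * 6.3395
= 38.0370

38.0370


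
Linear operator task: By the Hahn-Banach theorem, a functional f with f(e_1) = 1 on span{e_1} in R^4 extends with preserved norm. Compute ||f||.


The norm of f is given by ||f|| = sup_{||x||=1} |f(x)|.
On span{e_1}, ||e_1|| = 1, so ||f|| = |f(e_1)| / ||e_1||
= |1| / 1 = 1.0000

1.0000


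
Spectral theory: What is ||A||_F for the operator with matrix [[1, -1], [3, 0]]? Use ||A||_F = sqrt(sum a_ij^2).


||A||_F^2 = sum a_ij^2
= 1^2 + (-1)^2 + 3^2 + 0^2
= 1 + 1 + 9 + 0 = 11
||A||_F = sqrt(11) = 3.3166

3.3166
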